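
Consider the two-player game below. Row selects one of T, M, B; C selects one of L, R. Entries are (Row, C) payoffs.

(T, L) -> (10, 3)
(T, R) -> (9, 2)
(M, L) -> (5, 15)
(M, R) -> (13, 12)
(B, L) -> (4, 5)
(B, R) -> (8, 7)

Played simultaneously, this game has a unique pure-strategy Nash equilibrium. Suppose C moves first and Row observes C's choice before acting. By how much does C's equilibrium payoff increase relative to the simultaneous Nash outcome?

9

Row best-responds to each possible C move:
- L: BR = T, leader payoff 3.
- R: BR = M, leader payoff 12.
C's induced payoffs are 3, 12, so C commits to R. Subgame-perfect outcome: (M, R) with payoffs (13, 12).
Now find the simultaneous Nash equilibrium.
Row's best replies: L→T; R→M.
C's best replies: T→L; M→L; B→R.
Only (T, L) has each player best-responding; Nash payoffs (10, 3).
C's commitment gain: 12 − 3 = 9.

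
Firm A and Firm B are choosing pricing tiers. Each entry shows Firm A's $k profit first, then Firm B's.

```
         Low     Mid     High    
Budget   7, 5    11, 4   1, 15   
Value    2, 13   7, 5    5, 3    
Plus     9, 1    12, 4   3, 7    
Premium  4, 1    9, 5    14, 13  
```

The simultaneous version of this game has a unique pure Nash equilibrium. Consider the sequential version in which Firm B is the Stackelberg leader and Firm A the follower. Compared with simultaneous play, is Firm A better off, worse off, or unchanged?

unchanged

Backward induction with Firm B moving first.
- Low: Firm A compares 7, 2, 9, 4 and picks Plus; Firm B would get 1.
- Mid: Firm A compares 11, 7, 12, 9 and picks Plus; Firm B would get 4.
- High: Firm A compares 1, 5, 3, 14 and picks Premium; Firm B would get 13.
Firm B's induced payoffs are 1, 4, 13, so Firm B commits to High. Subgame-perfect outcome: (Premium, High) with payoffs (14, 13).
Under simultaneous play:
Firm A's best replies: Low→Plus; Mid→Plus; High→Premium.
Firm B's best replies: Budget→High; Value→Low; Plus→High; Premium→High.
The unique mutual best reply is (Premium, High), giving (14, 13).
Firm A earns 14 sequentially versus 14 at the Nash outcome: unchanged.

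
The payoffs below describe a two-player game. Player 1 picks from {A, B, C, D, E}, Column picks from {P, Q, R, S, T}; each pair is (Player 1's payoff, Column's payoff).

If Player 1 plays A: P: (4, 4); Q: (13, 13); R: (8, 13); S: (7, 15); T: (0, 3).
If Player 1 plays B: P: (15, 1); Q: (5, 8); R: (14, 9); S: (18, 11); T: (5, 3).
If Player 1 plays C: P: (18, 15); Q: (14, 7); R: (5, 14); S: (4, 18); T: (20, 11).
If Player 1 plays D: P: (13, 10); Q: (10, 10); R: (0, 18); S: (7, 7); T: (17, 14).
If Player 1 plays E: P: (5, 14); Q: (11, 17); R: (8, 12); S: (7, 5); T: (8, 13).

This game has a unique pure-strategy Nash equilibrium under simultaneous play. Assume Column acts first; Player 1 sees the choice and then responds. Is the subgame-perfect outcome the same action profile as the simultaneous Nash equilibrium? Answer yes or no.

Work backward from Player 1's decision.
- P: Player 1 compares 4, 15, 18, 13, 5 and picks C; Column would get 15.
- Q: Player 1 compares 13, 5, 14, 10, 11 and picks C; Column would get 7.
- R: Player 1 compares 8, 14, 5, 0, 8 and picks B; Column would get 9.
- S: Player 1 compares 7, 18, 4, 7, 7 and picks B; Column would get 11.
- T: Player 1 compares 0, 5, 20, 17, 8 and picks C; Column would get 11.
Column's induced payoffs are 15, 7, 9, 11, 11, so Column commits to P. Subgame-perfect outcome: (C, P) with payoffs (18, 15).
For the simultaneous game, intersect best replies.
Player 1's best replies: P→C; Q→C; R→B; S→B; T→C.
Column's best replies: A→S; B→S; C→S; D→R; E→Q.
The unique mutual best reply is (B, S), giving (18, 11).
Sequential outcome (C, P) differs from the Nash profile (B, S).

no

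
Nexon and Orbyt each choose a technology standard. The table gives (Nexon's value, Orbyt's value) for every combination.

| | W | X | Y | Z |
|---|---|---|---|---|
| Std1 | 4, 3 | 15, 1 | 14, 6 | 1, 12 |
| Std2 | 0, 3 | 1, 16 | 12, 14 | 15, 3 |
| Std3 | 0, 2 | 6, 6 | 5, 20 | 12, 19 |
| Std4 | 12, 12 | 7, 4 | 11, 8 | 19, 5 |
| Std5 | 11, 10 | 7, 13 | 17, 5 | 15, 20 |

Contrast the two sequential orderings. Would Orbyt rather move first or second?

If Nexon leads: Orbyt's best replies are Std1→Z, Std2→X, Std3→Y, Std4→W, Std5→Z; Nexon's induced payoffs 1, 1, 5, 12, 15; outcome (Std5, Z), payoffs (15, 20).
If Orbyt leads: Nexon's best replies are W→Std4, X→Std1, Y→Std5, Z→Std4; Orbyt's induced payoffs 12, 1, 5, 5; outcome (Std4, W), payoffs (12, 12).
Orbyt gets 12 moving first and 20 moving second, so Orbyt prefers to move second.

second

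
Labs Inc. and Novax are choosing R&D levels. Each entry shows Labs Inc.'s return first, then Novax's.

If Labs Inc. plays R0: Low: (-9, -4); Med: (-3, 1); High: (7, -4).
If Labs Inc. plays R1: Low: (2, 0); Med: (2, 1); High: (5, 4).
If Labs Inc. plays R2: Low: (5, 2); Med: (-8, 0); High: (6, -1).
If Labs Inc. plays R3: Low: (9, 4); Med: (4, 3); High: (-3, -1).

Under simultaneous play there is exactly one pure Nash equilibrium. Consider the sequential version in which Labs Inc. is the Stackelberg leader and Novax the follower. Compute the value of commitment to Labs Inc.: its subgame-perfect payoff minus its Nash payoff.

0

Backward induction with Labs Inc. moving first.
- R0: Novax compares -4, 1, -4 and picks Med; Labs Inc. would get -3.
- R1: Novax compares 0, 1, 4 and picks High; Labs Inc. would get 5.
- R2: Novax compares 2, 0, -1 and picks Low; Labs Inc. would get 5.
- R3: Novax compares 4, 3, -1 and picks Low; Labs Inc. would get 9.
Among -3, 5, 5, 9, the best is 9 at R3. Subgame-perfect outcome: (R3, Low) with payoffs (9, 4).
Under simultaneous play:
Labs Inc.'s best replies: Low→R3; Med→R3; High→R0.
Novax's best replies: R0→Med; R1→High; R2→Low; R3→Low.
Only (R3, Low) has each player best-responding; Nash payoffs (9, 4).
Labs Inc.'s commitment gain: 9 − 9 = 0.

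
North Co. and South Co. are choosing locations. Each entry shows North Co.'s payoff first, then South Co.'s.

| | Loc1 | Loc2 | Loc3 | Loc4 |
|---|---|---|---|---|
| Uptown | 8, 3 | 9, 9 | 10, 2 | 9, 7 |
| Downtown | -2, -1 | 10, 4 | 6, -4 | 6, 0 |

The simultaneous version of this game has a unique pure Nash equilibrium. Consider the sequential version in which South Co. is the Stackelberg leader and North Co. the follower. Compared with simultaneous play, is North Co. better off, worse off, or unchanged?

Backward induction with South Co. moving first.
- Loc1: BR = Uptown, leader payoff 3.
- Loc2: BR = Downtown, leader payoff 4.
- Loc3: BR = Uptown, leader payoff 2.
- Loc4: BR = Uptown, leader payoff 7.
South Co.'s induced payoffs are 3, 4, 2, 7, so South Co. commits to Loc4. Subgame-perfect outcome: (Uptown, Loc4) with payoffs (9, 7).
For the simultaneous game, intersect best replies.
North Co.'s best replies: Loc1→Uptown; Loc2→Downtown; Loc3→Uptown; Loc4→Uptown.
South Co.'s best replies: Uptown→Loc2; Downtown→Loc2.
The unique mutual best reply is (Downtown, Loc2), giving (10, 4).
North Co. earns 9 sequentially versus 10 at the Nash outcome: worse off.

worse off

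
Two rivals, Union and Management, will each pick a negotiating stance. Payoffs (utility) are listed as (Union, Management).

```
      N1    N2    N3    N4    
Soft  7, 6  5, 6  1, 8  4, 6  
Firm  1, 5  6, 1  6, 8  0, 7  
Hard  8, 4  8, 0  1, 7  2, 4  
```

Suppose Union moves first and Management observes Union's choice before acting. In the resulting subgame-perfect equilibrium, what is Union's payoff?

6

Backward induction with Union moving first.
- Soft → Management plays N3 (best of 6, 6, 8, 6); Union gets 1.
- Firm → Management plays N3 (best of 5, 1, 8, 7); Union gets 6.
- Hard → Management plays N3 (best of 4, 0, 7, 4); Union gets 1.
Union's induced payoffs are 1, 6, 1, so Union commits to Firm. Subgame-perfect outcome: (Firm, N3) with payoffs (6, 8).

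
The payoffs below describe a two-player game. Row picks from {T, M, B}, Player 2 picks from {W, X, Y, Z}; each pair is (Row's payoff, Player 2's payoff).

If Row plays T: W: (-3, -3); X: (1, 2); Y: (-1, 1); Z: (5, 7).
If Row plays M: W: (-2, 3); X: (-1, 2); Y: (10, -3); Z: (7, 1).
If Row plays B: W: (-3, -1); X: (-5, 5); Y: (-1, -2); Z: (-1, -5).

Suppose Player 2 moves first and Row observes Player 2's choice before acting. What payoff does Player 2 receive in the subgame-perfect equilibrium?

3

Row best-responds to each possible Player 2 move:
- W → Row plays M (best of -3, -2, -3); Player 2 gets 3.
- X → Row plays T (best of 1, -1, -5); Player 2 gets 2.
- Y → Row plays M (best of -1, 10, -1); Player 2 gets -3.
- Z → Row plays M (best of 5, 7, -1); Player 2 gets 1.
Among 3, 2, -3, 1, the best is 3 at W. Subgame-perfect outcome: (M, W) with payoffs (-2, 3).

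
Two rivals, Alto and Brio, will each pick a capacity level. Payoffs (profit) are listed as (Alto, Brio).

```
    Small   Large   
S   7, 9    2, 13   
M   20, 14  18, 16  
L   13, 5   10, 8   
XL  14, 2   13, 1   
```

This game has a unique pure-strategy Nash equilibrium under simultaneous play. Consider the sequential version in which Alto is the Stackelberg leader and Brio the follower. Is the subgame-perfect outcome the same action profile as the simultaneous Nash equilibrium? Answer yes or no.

Backward induction with Alto moving first.
- S → Brio plays Large (best of 9, 13); Alto gets 2.
- M → Brio plays Large (best of 14, 16); Alto gets 18.
- L → Brio plays Large (best of 5, 8); Alto gets 10.
- XL → Brio plays Small (best of 2, 1); Alto gets 14.
Alto's induced payoffs are 2, 18, 10, 14, so Alto commits to M. Subgame-perfect outcome: (M, Large) with payoffs (18, 16).
Now find the simultaneous Nash equilibrium.
Alto's best replies: Small→M; Large→M.
Brio's best replies: S→Large; M→Large; L→Large; XL→Small.
Only (M, Large) has each player best-responding; Nash payoffs (18, 16).
Sequential outcome (M, Large) coincides with the Nash profile (M, Large).

yes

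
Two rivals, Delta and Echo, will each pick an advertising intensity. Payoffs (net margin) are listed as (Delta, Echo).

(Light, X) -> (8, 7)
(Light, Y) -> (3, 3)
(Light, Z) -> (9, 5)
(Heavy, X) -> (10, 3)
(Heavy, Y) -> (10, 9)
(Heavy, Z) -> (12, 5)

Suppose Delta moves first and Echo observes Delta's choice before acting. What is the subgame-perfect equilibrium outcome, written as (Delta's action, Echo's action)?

Echo best-responds to each possible Delta move:
- Light: BR = X, leader payoff 8.
- Heavy: BR = Y, leader payoff 10.
Maximizing over 8, 10, Delta chooses Heavy. Subgame-perfect outcome: (Heavy, Y) with payoffs (10, 9).

(Heavy, Y)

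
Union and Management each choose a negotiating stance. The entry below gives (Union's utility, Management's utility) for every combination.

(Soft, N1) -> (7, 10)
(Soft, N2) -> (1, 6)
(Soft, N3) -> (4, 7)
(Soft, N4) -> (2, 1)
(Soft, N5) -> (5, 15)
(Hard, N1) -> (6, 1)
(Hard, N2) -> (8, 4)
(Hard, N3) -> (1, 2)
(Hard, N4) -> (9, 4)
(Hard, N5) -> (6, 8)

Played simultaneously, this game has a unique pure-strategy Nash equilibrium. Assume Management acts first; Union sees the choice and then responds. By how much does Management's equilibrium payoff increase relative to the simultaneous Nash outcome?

Union best-responds to each possible Management move:
- N1: Union compares 7, 6 and picks Soft; Management would get 10.
- N2: Union compares 1, 8 and picks Hard; Management would get 4.
- N3: Union compares 4, 1 and picks Soft; Management would get 7.
- N4: Union compares 2, 9 and picks Hard; Management would get 4.
- N5: Union compares 5, 6 and picks Hard; Management would get 8.
Management's induced payoffs are 10, 4, 7, 4, 8, so Management commits to N1. Subgame-perfect outcome: (Soft, N1) with payoffs (7, 10).
Now find the simultaneous Nash equilibrium.
Union's best replies: N1→Soft; N2→Hard; N3→Soft; N4→Hard; N5→Hard.
Management's best replies: Soft→N5; Hard→N5.
Only (Hard, N5) has each player best-responding; Nash payoffs (6, 8).
Management's commitment gain: 10 − 8 = 2.

2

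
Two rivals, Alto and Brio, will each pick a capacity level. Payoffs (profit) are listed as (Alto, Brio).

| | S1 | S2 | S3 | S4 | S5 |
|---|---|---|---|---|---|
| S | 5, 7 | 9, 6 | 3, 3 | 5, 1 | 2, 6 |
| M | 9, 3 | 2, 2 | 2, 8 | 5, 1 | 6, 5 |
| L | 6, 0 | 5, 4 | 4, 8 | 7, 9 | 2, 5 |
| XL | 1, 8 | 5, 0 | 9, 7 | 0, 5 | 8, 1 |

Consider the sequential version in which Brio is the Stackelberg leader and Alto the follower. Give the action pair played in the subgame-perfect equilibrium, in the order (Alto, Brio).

(L, S4)

Work backward from Alto's decision.
- S1: BR = M, leader payoff 3.
- S2: BR = S, leader payoff 6.
- S3: BR = XL, leader payoff 7.
- S4: BR = L, leader payoff 9.
- S5: BR = XL, leader payoff 1.
Maximizing over 3, 6, 7, 9, 1, Brio chooses S4. Subgame-perfect outcome: (L, S4) with payoffs (7, 9).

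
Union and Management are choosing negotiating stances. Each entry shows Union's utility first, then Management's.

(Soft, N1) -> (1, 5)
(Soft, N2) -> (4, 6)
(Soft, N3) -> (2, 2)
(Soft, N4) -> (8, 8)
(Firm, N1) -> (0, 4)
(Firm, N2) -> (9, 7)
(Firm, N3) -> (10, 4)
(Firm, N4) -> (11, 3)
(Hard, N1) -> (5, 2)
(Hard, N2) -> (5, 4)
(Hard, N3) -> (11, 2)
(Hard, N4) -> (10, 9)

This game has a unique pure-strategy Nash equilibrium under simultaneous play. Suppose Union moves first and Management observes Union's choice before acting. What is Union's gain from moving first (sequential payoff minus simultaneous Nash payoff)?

Solve by backward induction (Union leads).
- Soft: Management compares 5, 6, 2, 8 and picks N4; Union would get 8.
- Firm: Management compares 4, 7, 4, 3 and picks N2; Union would get 9.
- Hard: Management compares 2, 4, 2, 9 and picks N4; Union would get 10.
Union's induced payoffs are 8, 9, 10, so Union commits to Hard. Subgame-perfect outcome: (Hard, N4) with payoffs (10, 9).
For the simultaneous game, intersect best replies.
Union's best replies: N1→Hard; N2→Firm; N3→Hard; N4→Firm.
Management's best replies: Soft→N4; Firm→N2; Hard→N4.
The unique mutual best reply is (Firm, N2), giving (9, 7).
Union's commitment gain: 10 − 9 = 1.

1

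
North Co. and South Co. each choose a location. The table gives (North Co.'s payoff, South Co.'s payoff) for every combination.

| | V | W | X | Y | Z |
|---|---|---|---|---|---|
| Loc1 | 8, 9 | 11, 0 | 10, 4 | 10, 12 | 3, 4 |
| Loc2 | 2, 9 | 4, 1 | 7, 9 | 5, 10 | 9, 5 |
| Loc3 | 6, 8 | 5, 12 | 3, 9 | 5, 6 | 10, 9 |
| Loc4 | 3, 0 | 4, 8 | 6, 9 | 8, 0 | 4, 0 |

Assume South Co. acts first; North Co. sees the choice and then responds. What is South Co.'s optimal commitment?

Y

Solve by backward induction (South Co. leads).
- V → North Co. plays Loc1 (best of 8, 2, 6, 3); South Co. gets 9.
- W → North Co. plays Loc1 (best of 11, 4, 5, 4); South Co. gets 0.
- X → North Co. plays Loc1 (best of 10, 7, 3, 6); South Co. gets 4.
- Y → North Co. plays Loc1 (best of 10, 5, 5, 8); South Co. gets 12.
- Z → North Co. plays Loc3 (best of 3, 9, 10, 4); South Co. gets 9.
Maximizing over 9, 0, 4, 12, 9, South Co. chooses Y. Subgame-perfect outcome: (Loc1, Y) with payoffs (10, 12).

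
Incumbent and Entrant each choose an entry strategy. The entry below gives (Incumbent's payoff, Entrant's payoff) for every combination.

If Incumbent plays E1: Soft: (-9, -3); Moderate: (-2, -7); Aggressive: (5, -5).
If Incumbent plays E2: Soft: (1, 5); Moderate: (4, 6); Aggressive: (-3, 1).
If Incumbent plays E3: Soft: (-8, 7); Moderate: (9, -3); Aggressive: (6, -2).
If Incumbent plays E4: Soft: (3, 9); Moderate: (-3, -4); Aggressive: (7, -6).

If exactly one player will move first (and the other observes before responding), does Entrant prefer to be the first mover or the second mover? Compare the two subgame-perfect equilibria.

first

If Incumbent leads: Entrant's best replies are E1→Soft, E2→Moderate, E3→Soft, E4→Soft; Incumbent's induced payoffs -9, 4, -8, 3; outcome (E2, Moderate), payoffs (4, 6).
If Entrant leads: Incumbent's best replies are Soft→E4, Moderate→E3, Aggressive→E4; Entrant's induced payoffs 9, -3, -6; outcome (E4, Soft), payoffs (3, 9).
Entrant gets 9 moving first and 6 moving second, so Entrant prefers to move first.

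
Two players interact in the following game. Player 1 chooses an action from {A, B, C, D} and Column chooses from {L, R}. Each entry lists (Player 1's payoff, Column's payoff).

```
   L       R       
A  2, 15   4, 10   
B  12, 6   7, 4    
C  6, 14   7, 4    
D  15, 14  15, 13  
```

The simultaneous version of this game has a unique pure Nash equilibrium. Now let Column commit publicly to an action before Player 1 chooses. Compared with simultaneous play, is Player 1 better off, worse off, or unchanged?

unchanged

Backward induction with Column moving first.
- L → Player 1 plays D (best of 2, 12, 6, 15); Column gets 14.
- R → Player 1 plays D (best of 4, 7, 7, 15); Column gets 13.
Column's induced payoffs are 14, 13, so Column commits to L. Subgame-perfect outcome: (D, L) with payoffs (15, 14).
Now find the simultaneous Nash equilibrium.
Player 1's best replies: L→D; R→D.
Column's best replies: A→L; B→L; C→L; D→L.
The unique mutual best reply is (D, L), giving (15, 14).
Player 1 earns 15 sequentially versus 15 at the Nash outcome: unchanged.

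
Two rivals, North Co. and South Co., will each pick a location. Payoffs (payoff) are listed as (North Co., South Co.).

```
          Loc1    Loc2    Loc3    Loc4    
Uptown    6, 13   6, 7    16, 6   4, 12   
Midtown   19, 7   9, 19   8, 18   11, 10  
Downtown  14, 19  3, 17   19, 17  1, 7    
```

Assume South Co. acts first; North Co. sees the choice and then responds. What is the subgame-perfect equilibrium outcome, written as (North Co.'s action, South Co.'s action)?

North Co. best-responds to each possible South Co. move:
- Loc1: BR = Midtown, leader payoff 7.
- Loc2: BR = Midtown, leader payoff 19.
- Loc3: BR = Downtown, leader payoff 17.
- Loc4: BR = Midtown, leader payoff 10.
Maximizing over 7, 19, 17, 10, South Co. chooses Loc2. Subgame-perfect outcome: (Midtown, Loc2) with payoffs (9, 19).

(Midtown, Loc2)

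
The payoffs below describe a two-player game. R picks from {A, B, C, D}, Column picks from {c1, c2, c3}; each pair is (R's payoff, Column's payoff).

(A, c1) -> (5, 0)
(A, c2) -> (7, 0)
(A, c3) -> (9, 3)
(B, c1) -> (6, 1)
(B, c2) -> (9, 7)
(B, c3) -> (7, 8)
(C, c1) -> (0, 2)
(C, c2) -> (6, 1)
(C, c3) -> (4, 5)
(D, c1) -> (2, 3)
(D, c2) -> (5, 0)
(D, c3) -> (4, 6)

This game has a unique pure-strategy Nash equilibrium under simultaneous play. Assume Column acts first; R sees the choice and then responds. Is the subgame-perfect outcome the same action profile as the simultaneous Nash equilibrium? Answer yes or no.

R best-responds to each possible Column move:
- c1: BR = B, leader payoff 1.
- c2: BR = B, leader payoff 7.
- c3: BR = A, leader payoff 3.
Column's induced payoffs are 1, 7, 3, so Column commits to c2. Subgame-perfect outcome: (B, c2) with payoffs (9, 7).
Now find the simultaneous Nash equilibrium.
R's best replies: c1→B; c2→B; c3→A.
Column's best replies: A→c3; B→c3; C→c3; D→c3.
Only (A, c3) has each player best-responding; Nash payoffs (9, 3).
Sequential outcome (B, c2) differs from the Nash profile (A, c3).

no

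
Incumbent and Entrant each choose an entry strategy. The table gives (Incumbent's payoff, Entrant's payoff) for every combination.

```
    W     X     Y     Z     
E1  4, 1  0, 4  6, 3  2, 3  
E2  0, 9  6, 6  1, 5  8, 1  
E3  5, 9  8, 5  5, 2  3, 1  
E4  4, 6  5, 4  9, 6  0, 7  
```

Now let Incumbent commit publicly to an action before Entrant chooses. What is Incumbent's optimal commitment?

Solve by backward induction (Incumbent leads).
- E1: BR = X, leader payoff 0.
- E2: BR = W, leader payoff 0.
- E3: BR = W, leader payoff 5.
- E4: BR = Z, leader payoff 0.
Among 0, 0, 5, 0, the best is 5 at E3. Subgame-perfect outcome: (E3, W) with payoffs (5, 9).

E3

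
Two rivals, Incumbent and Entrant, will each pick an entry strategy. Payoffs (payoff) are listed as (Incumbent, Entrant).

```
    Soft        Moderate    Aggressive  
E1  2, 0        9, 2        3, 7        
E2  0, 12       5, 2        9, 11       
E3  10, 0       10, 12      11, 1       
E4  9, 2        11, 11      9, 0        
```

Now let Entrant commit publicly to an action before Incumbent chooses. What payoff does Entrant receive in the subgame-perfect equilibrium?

11

Work backward from Incumbent's decision.
- Soft → Incumbent plays E3 (best of 2, 0, 10, 9); Entrant gets 0.
- Moderate → Incumbent plays E4 (best of 9, 5, 10, 11); Entrant gets 11.
- Aggressive → Incumbent plays E3 (best of 3, 9, 11, 9); Entrant gets 1.
Entrant's induced payoffs are 0, 11, 1, so Entrant commits to Moderate. Subgame-perfect outcome: (E4, Moderate) with payoffs (11, 11).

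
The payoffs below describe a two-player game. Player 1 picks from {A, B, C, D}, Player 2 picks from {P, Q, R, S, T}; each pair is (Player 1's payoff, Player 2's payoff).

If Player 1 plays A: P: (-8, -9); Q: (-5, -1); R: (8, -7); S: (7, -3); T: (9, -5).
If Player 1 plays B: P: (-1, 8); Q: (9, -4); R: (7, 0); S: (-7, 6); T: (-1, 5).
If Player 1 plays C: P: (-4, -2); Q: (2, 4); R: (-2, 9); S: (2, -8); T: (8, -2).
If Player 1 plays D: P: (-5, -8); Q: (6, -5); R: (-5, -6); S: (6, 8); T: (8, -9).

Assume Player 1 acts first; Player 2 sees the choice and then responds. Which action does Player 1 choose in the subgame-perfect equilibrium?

D

Work backward from Player 2's decision.
- A → Player 2 plays Q (best of -9, -1, -7, -3, -5); Player 1 gets -5.
- B → Player 2 plays P (best of 8, -4, 0, 6, 5); Player 1 gets -1.
- C → Player 2 plays R (best of -2, 4, 9, -8, -2); Player 1 gets -2.
- D → Player 2 plays S (best of -8, -5, -6, 8, -9); Player 1 gets 6.
Among -5, -1, -2, 6, the best is 6 at D. Subgame-perfect outcome: (D, S) with payoffs (6, 8).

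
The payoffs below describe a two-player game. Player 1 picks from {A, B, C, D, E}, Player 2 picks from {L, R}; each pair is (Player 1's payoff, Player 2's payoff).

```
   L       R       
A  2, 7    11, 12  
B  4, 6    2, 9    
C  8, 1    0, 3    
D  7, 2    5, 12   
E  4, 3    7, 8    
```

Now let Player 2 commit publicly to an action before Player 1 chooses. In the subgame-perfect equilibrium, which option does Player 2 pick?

Backward induction with Player 2 moving first.
- L: Player 1 compares 2, 4, 8, 7, 4 and picks C; Player 2 would get 1.
- R: Player 1 compares 11, 2, 0, 5, 7 and picks A; Player 2 would get 12.
Maximizing over 1, 12, Player 2 chooses R. Subgame-perfect outcome: (A, R) with payoffs (11, 12).

R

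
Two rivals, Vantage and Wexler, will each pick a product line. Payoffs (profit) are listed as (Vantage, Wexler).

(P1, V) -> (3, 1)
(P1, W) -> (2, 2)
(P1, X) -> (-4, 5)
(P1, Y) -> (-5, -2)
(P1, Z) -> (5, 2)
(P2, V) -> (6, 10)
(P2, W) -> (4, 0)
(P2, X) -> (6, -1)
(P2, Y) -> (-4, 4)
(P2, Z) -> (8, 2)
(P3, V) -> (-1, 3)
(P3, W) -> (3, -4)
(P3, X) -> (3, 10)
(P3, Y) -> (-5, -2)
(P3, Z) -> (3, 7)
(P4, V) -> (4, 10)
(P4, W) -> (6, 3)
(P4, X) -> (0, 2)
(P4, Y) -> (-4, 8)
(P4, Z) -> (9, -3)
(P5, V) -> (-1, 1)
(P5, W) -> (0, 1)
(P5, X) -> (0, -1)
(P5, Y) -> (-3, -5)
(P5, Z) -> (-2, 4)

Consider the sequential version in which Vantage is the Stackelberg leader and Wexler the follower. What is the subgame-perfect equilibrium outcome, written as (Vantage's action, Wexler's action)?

Wexler best-responds to each possible Vantage move:
- P1 → Wexler plays X (best of 1, 2, 5, -2, 2); Vantage gets -4.
- P2 → Wexler plays V (best of 10, 0, -1, 4, 2); Vantage gets 6.
- P3 → Wexler plays X (best of 3, -4, 10, -2, 7); Vantage gets 3.
- P4 → Wexler plays V (best of 10, 3, 2, 8, -3); Vantage gets 4.
- P5 → Wexler plays Z (best of 1, 1, -1, -5, 4); Vantage gets -2.
Maximizing over -4, 6, 3, 4, -2, Vantage chooses P2. Subgame-perfect outcome: (P2, V) with payoffs (6, 10).

(P2, V)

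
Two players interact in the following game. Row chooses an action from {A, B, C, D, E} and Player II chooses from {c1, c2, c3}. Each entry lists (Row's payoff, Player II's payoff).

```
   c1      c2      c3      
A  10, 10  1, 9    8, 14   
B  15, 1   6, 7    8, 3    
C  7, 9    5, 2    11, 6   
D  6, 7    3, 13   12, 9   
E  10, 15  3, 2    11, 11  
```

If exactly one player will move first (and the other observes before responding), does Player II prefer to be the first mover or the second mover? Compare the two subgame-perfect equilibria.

If Row leads: Player II's best replies are A→c3, B→c2, C→c1, D→c2, E→c1; Row's induced payoffs 8, 6, 7, 3, 10; outcome (E, c1), payoffs (10, 15).
If Player II leads: Row's best replies are c1→B, c2→B, c3→D; Player II's induced payoffs 1, 7, 9; outcome (D, c3), payoffs (12, 9).
Player II gets 9 moving first and 15 moving second, so Player II prefers to move second.

second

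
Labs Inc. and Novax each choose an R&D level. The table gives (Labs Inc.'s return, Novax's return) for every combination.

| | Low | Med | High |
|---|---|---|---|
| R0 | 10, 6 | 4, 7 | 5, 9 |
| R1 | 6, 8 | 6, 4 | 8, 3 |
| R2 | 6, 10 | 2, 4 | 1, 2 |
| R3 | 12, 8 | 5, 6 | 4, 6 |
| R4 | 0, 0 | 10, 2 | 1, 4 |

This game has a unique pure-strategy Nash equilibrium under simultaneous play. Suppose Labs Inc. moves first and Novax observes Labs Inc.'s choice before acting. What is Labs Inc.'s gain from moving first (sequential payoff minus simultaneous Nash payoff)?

Work backward from Novax's decision.
- R0: BR = High, leader payoff 5.
- R1: BR = Low, leader payoff 6.
- R2: BR = Low, leader payoff 6.
- R3: BR = Low, leader payoff 12.
- R4: BR = High, leader payoff 1.
Maximizing over 5, 6, 6, 12, 1, Labs Inc. chooses R3. Subgame-perfect outcome: (R3, Low) with payoffs (12, 8).
For the simultaneous game, intersect best replies.
Labs Inc.'s best replies: Low→R3; Med→R4; High→R1.
Novax's best replies: R0→High; R1→Low; R2→Low; R3→Low; R4→High.
The unique mutual best reply is (R3, Low), giving (12, 8).
Labs Inc.'s commitment gain: 12 − 12 = 0.

0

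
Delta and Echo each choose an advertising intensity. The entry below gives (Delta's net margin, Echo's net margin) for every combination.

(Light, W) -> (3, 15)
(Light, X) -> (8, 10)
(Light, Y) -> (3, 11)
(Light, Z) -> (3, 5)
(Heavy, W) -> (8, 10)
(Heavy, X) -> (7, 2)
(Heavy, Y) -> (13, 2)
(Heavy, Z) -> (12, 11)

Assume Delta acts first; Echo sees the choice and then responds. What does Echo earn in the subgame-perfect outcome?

11

Solve by backward induction (Delta leads).
- Light: BR = W, leader payoff 3.
- Heavy: BR = Z, leader payoff 12.
Maximizing over 3, 12, Delta chooses Heavy. Subgame-perfect outcome: (Heavy, Z) with payoffs (12, 11).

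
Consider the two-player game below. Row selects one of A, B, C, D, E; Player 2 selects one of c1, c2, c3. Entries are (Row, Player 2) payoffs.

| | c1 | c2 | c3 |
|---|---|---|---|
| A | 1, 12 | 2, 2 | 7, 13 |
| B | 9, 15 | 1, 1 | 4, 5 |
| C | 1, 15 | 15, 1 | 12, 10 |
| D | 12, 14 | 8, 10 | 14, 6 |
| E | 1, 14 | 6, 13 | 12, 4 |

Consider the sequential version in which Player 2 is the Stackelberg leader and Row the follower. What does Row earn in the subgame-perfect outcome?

Solve by backward induction (Player 2 leads).
- c1 → Row plays D (best of 1, 9, 1, 12, 1); Player 2 gets 14.
- c2 → Row plays C (best of 2, 1, 15, 8, 6); Player 2 gets 1.
- c3 → Row plays D (best of 7, 4, 12, 14, 12); Player 2 gets 6.
Among 14, 1, 6, the best is 14 at c1. Subgame-perfect outcome: (D, c1) with payoffs (12, 14).

12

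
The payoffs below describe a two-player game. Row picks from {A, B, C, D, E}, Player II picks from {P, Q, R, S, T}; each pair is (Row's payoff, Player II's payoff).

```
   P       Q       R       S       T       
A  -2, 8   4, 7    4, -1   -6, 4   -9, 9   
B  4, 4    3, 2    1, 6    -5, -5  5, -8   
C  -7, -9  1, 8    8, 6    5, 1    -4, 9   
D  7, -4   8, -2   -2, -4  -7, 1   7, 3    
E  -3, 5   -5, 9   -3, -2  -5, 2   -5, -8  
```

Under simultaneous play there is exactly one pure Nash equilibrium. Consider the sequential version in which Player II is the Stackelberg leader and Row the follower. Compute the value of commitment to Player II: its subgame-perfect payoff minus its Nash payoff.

3

Solve by backward induction (Player II leads).
- P: BR = D, leader payoff -4.
- Q: BR = D, leader payoff -2.
- R: BR = C, leader payoff 6.
- S: BR = C, leader payoff 1.
- T: BR = D, leader payoff 3.
Among -4, -2, 6, 1, 3, the best is 6 at R. Subgame-perfect outcome: (C, R) with payoffs (8, 6).
Under simultaneous play:
Row's best replies: P→D; Q→D; R→C; S→C; T→D.
Player II's best replies: A→T; B→R; C→T; D→T; E→Q.
Only (D, T) has each player best-responding; Nash payoffs (7, 3).
Player II's commitment gain: 6 − 3 = 3.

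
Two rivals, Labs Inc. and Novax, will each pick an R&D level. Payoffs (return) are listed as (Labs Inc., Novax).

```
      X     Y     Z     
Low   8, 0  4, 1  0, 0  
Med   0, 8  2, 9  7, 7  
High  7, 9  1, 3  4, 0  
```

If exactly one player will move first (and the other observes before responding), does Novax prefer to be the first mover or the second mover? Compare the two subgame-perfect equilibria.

second

If Labs Inc. leads: Novax's best replies are Low→Y, Med→Y, High→X; Labs Inc.'s induced payoffs 4, 2, 7; outcome (High, X), payoffs (7, 9).
If Novax leads: Labs Inc.'s best replies are X→Low, Y→Low, Z→Med; Novax's induced payoffs 0, 1, 7; outcome (Med, Z), payoffs (7, 7).
Novax gets 7 moving first and 9 moving second, so Novax prefers to move second.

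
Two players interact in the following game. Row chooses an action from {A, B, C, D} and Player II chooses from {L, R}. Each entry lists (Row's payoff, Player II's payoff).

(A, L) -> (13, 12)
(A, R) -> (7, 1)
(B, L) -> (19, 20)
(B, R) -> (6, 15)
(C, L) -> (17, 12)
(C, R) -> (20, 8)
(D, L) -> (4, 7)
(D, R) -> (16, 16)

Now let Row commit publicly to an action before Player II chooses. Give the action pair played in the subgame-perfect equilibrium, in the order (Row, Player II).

Player II best-responds to each possible Row move:
- A: Player II compares 12, 1 and picks L; Row would get 13.
- B: Player II compares 20, 15 and picks L; Row would get 19.
- C: Player II compares 12, 8 and picks L; Row would get 17.
- D: Player II compares 7, 16 and picks R; Row would get 16.
Among 13, 19, 17, 16, the best is 19 at B. Subgame-perfect outcome: (B, L) with payoffs (19, 20).

(B, L)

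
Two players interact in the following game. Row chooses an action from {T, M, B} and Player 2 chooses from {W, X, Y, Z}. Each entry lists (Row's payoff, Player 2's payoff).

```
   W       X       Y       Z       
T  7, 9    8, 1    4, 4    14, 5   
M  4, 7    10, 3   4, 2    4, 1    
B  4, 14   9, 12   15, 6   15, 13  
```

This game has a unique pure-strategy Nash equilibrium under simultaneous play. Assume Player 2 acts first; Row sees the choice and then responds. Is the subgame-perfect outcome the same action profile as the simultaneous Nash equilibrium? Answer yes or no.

no

Backward induction with Player 2 moving first.
- W: Row compares 7, 4, 4 and picks T; Player 2 would get 9.
- X: Row compares 8, 10, 9 and picks M; Player 2 would get 3.
- Y: Row compares 4, 4, 15 and picks B; Player 2 would get 6.
- Z: Row compares 14, 4, 15 and picks B; Player 2 would get 13.
Player 2's induced payoffs are 9, 3, 6, 13, so Player 2 commits to Z. Subgame-perfect outcome: (B, Z) with payoffs (15, 13).
For the simultaneous game, intersect best replies.
Row's best replies: W→T; X→M; Y→B; Z→B.
Player 2's best replies: T→W; M→W; B→W.
The unique mutual best reply is (T, W), giving (7, 9).
Sequential outcome (B, Z) differs from the Nash profile (T, W).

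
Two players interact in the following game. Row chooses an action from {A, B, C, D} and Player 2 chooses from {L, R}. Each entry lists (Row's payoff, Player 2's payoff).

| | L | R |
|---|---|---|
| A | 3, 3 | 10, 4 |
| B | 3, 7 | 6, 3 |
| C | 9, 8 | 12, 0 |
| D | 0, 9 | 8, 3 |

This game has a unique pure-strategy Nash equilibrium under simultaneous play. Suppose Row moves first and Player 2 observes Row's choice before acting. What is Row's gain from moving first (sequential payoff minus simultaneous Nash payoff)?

1

Work backward from Player 2's decision.
- A: BR = R, leader payoff 10.
- B: BR = L, leader payoff 3.
- C: BR = L, leader payoff 9.
- D: BR = L, leader payoff 0.
Row's induced payoffs are 10, 3, 9, 0, so Row commits to A. Subgame-perfect outcome: (A, R) with payoffs (10, 4).
Under simultaneous play:
Row's best replies: L→C; R→C.
Player 2's best replies: A→R; B→L; C→L; D→L.
The unique mutual best reply is (C, L), giving (9, 8).
Row's commitment gain: 10 − 9 = 1.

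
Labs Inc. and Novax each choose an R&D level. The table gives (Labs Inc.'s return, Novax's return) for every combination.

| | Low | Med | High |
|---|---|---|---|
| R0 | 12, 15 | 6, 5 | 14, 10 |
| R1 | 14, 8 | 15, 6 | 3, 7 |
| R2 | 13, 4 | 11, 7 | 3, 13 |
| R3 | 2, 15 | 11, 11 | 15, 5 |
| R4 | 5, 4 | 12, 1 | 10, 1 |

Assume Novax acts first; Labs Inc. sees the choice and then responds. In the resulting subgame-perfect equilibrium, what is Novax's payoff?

8

Labs Inc. best-responds to each possible Novax move:
- Low → Labs Inc. plays R1 (best of 12, 14, 13, 2, 5); Novax gets 8.
- Med → Labs Inc. plays R1 (best of 6, 15, 11, 11, 12); Novax gets 6.
- High → Labs Inc. plays R3 (best of 14, 3, 3, 15, 10); Novax gets 5.
Novax's induced payoffs are 8, 6, 5, so Novax commits to Low. Subgame-perfect outcome: (R1, Low) with payoffs (14, 8).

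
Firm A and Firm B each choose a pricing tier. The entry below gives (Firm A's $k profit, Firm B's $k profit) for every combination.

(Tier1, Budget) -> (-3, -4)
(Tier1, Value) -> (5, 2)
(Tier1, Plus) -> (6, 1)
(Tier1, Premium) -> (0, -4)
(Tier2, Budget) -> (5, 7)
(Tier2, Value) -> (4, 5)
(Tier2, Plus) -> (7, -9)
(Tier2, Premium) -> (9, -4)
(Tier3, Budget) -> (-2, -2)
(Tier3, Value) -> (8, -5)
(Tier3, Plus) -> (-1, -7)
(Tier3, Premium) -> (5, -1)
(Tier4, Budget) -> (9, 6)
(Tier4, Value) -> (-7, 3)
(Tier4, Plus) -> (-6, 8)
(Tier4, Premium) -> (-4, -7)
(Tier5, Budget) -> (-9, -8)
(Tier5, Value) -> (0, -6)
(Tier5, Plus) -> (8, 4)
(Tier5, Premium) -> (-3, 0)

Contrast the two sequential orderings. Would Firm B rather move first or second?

If Firm A leads: Firm B's best replies are Tier1→Value, Tier2→Budget, Tier3→Premium, Tier4→Plus, Tier5→Plus; Firm A's induced payoffs 5, 5, 5, -6, 8; outcome (Tier5, Plus), payoffs (8, 4).
If Firm B leads: Firm A's best replies are Budget→Tier4, Value→Tier3, Plus→Tier5, Premium→Tier2; Firm B's induced payoffs 6, -5, 4, -4; outcome (Tier4, Budget), payoffs (9, 6).
Firm B gets 6 moving first and 4 moving second, so Firm B prefers to move first.

first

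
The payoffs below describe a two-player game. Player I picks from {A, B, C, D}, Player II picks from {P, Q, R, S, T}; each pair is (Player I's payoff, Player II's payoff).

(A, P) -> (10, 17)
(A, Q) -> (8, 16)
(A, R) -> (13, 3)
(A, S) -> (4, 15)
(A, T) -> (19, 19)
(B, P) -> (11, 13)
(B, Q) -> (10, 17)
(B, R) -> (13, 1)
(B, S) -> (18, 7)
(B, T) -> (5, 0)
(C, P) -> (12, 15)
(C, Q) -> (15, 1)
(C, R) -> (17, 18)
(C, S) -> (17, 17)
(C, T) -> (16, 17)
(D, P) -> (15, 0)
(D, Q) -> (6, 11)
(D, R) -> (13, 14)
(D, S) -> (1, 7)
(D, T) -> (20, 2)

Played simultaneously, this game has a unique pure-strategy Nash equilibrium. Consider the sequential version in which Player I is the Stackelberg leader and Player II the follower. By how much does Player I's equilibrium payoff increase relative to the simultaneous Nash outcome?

2

Solve by backward induction (Player I leads).
- A → Player II plays T (best of 17, 16, 3, 15, 19); Player I gets 19.
- B → Player II plays Q (best of 13, 17, 1, 7, 0); Player I gets 10.
- C → Player II plays R (best of 15, 1, 18, 17, 17); Player I gets 17.
- D → Player II plays R (best of 0, 11, 14, 7, 2); Player I gets 13.
Maximizing over 19, 10, 17, 13, Player I chooses A. Subgame-perfect outcome: (A, T) with payoffs (19, 19).
Under simultaneous play:
Player I's best replies: P→D; Q→C; R→C; S→B; T→D.
Player II's best replies: A→T; B→Q; C→R; D→R.
The unique mutual best reply is (C, R), giving (17, 18).
Player I's commitment gain: 19 − 17 = 2.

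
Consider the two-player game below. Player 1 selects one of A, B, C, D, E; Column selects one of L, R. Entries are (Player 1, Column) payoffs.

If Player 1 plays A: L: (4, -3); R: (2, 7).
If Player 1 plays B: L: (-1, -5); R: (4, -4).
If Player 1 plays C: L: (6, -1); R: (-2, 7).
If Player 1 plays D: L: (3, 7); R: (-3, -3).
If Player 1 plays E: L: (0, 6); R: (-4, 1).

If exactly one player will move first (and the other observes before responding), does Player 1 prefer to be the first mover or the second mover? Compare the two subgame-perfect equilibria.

If Player 1 leads: Column's best replies are A→R, B→R, C→R, D→L, E→L; Player 1's induced payoffs 2, 4, -2, 3, 0; outcome (B, R), payoffs (4, -4).
If Column leads: Player 1's best replies are L→C, R→B; Column's induced payoffs -1, -4; outcome (C, L), payoffs (6, -1).
Player 1 gets 4 moving first and 6 moving second, so Player 1 prefers to move second.

second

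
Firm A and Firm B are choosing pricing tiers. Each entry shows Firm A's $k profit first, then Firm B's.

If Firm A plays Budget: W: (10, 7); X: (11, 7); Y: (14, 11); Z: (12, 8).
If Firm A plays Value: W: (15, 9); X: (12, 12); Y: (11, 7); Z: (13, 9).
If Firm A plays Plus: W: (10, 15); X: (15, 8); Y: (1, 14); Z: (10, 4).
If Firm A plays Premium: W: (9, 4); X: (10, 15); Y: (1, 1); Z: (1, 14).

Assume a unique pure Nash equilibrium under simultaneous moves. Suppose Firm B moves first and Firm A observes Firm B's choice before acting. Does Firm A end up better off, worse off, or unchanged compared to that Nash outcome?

unchanged

Solve by backward induction (Firm B leads).
- W: Firm A compares 10, 15, 10, 9 and picks Value; Firm B would get 9.
- X: Firm A compares 11, 12, 15, 10 and picks Plus; Firm B would get 8.
- Y: Firm A compares 14, 11, 1, 1 and picks Budget; Firm B would get 11.
- Z: Firm A compares 12, 13, 10, 1 and picks Value; Firm B would get 9.
Among 9, 8, 11, 9, the best is 11 at Y. Subgame-perfect outcome: (Budget, Y) with payoffs (14, 11).
Now find the simultaneous Nash equilibrium.
Firm A's best replies: W→Value; X→Plus; Y→Budget; Z→Value.
Firm B's best replies: Budget→Y; Value→X; Plus→W; Premium→X.
The unique mutual best reply is (Budget, Y), giving (14, 11).
Firm A earns 14 sequentially versus 14 at the Nash outcome: unchanged.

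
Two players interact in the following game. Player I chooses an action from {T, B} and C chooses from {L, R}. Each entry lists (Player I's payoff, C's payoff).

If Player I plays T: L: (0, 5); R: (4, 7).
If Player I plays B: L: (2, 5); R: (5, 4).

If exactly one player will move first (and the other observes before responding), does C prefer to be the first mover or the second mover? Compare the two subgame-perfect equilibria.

second

If Player I leads: C's best replies are T→R, B→L; Player I's induced payoffs 4, 2; outcome (T, R), payoffs (4, 7).
If C leads: Player I's best replies are L→B, R→B; C's induced payoffs 5, 4; outcome (B, L), payoffs (2, 5).
C gets 5 moving first and 7 moving second, so C prefers to move second.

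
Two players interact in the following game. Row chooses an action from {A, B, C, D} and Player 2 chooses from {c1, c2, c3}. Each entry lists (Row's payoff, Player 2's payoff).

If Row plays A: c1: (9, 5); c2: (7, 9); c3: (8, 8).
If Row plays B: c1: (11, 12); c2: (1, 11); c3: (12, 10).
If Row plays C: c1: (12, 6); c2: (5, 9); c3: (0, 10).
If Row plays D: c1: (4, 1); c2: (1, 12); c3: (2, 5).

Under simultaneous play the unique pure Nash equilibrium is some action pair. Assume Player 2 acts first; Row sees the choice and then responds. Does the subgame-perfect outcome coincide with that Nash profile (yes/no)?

Solve by backward induction (Player 2 leads).
- c1: BR = C, leader payoff 6.
- c2: BR = A, leader payoff 9.
- c3: BR = B, leader payoff 10.
Among 6, 9, 10, the best is 10 at c3. Subgame-perfect outcome: (B, c3) with payoffs (12, 10).
Now find the simultaneous Nash equilibrium.
Row's best replies: c1→C; c2→A; c3→B.
Player 2's best replies: A→c2; B→c1; C→c3; D→c2.
The unique mutual best reply is (A, c2), giving (7, 9).
Sequential outcome (B, c3) differs from the Nash profile (A, c2).

no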